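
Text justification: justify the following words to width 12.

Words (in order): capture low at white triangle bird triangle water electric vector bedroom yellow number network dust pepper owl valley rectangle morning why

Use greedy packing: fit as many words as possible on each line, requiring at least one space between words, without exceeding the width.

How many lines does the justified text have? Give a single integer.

Line 1: ['capture', 'low'] (min_width=11, slack=1)
Line 2: ['at', 'white'] (min_width=8, slack=4)
Line 3: ['triangle'] (min_width=8, slack=4)
Line 4: ['bird'] (min_width=4, slack=8)
Line 5: ['triangle'] (min_width=8, slack=4)
Line 6: ['water'] (min_width=5, slack=7)
Line 7: ['electric'] (min_width=8, slack=4)
Line 8: ['vector'] (min_width=6, slack=6)
Line 9: ['bedroom'] (min_width=7, slack=5)
Line 10: ['yellow'] (min_width=6, slack=6)
Line 11: ['number'] (min_width=6, slack=6)
Line 12: ['network', 'dust'] (min_width=12, slack=0)
Line 13: ['pepper', 'owl'] (min_width=10, slack=2)
Line 14: ['valley'] (min_width=6, slack=6)
Line 15: ['rectangle'] (min_width=9, slack=3)
Line 16: ['morning', 'why'] (min_width=11, slack=1)
Total lines: 16

Answer: 16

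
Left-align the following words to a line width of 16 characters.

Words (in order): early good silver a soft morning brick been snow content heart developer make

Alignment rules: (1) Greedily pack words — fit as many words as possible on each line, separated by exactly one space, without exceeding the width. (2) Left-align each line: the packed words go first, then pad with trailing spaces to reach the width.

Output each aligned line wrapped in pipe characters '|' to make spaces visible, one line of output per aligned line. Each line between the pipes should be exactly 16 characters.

Answer: |early good      |
|silver a soft   |
|morning brick   |
|been snow       |
|content heart   |
|developer make  |

Derivation:
Line 1: ['early', 'good'] (min_width=10, slack=6)
Line 2: ['silver', 'a', 'soft'] (min_width=13, slack=3)
Line 3: ['morning', 'brick'] (min_width=13, slack=3)
Line 4: ['been', 'snow'] (min_width=9, slack=7)
Line 5: ['content', 'heart'] (min_width=13, slack=3)
Line 6: ['developer', 'make'] (min_width=14, slack=2)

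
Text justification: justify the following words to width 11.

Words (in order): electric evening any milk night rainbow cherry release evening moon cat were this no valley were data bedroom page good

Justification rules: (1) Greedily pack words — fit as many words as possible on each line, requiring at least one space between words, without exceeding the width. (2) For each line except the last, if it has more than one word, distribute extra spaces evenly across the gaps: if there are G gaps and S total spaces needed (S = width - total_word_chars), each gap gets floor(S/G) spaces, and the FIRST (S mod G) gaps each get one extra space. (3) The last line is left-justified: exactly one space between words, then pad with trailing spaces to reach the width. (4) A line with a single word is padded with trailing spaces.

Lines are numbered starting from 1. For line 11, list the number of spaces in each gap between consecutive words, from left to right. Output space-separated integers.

Line 1: ['electric'] (min_width=8, slack=3)
Line 2: ['evening', 'any'] (min_width=11, slack=0)
Line 3: ['milk', 'night'] (min_width=10, slack=1)
Line 4: ['rainbow'] (min_width=7, slack=4)
Line 5: ['cherry'] (min_width=6, slack=5)
Line 6: ['release'] (min_width=7, slack=4)
Line 7: ['evening'] (min_width=7, slack=4)
Line 8: ['moon', 'cat'] (min_width=8, slack=3)
Line 9: ['were', 'this'] (min_width=9, slack=2)
Line 10: ['no', 'valley'] (min_width=9, slack=2)
Line 11: ['were', 'data'] (min_width=9, slack=2)
Line 12: ['bedroom'] (min_width=7, slack=4)
Line 13: ['page', 'good'] (min_width=9, slack=2)

Answer: 3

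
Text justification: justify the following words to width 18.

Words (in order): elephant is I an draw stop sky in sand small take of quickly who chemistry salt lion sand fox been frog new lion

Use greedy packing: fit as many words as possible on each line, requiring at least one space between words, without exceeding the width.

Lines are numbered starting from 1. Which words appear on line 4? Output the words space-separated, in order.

Answer: quickly who

Derivation:
Line 1: ['elephant', 'is', 'I', 'an'] (min_width=16, slack=2)
Line 2: ['draw', 'stop', 'sky', 'in'] (min_width=16, slack=2)
Line 3: ['sand', 'small', 'take', 'of'] (min_width=18, slack=0)
Line 4: ['quickly', 'who'] (min_width=11, slack=7)
Line 5: ['chemistry', 'salt'] (min_width=14, slack=4)
Line 6: ['lion', 'sand', 'fox', 'been'] (min_width=18, slack=0)
Line 7: ['frog', 'new', 'lion'] (min_width=13, slack=5)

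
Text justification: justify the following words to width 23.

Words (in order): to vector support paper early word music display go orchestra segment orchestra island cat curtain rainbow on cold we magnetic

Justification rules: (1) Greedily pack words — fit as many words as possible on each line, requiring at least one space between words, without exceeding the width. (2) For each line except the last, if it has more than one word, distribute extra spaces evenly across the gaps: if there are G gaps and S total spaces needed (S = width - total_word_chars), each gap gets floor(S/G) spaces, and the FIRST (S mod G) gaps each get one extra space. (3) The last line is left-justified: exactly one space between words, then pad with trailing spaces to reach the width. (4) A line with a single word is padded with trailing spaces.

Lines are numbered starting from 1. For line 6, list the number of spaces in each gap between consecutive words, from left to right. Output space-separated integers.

Line 1: ['to', 'vector', 'support', 'paper'] (min_width=23, slack=0)
Line 2: ['early', 'word', 'music'] (min_width=16, slack=7)
Line 3: ['display', 'go', 'orchestra'] (min_width=20, slack=3)
Line 4: ['segment', 'orchestra'] (min_width=17, slack=6)
Line 5: ['island', 'cat', 'curtain'] (min_width=18, slack=5)
Line 6: ['rainbow', 'on', 'cold', 'we'] (min_width=18, slack=5)
Line 7: ['magnetic'] (min_width=8, slack=15)

Answer: 3 3 2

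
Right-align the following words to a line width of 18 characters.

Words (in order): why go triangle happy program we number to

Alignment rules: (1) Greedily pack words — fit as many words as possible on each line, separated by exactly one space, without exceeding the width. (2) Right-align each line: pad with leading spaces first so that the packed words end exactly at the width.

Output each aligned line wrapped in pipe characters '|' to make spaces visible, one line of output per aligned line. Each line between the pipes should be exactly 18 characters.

Answer: |   why go triangle|
|  happy program we|
|         number to|

Derivation:
Line 1: ['why', 'go', 'triangle'] (min_width=15, slack=3)
Line 2: ['happy', 'program', 'we'] (min_width=16, slack=2)
Line 3: ['number', 'to'] (min_width=9, slack=9)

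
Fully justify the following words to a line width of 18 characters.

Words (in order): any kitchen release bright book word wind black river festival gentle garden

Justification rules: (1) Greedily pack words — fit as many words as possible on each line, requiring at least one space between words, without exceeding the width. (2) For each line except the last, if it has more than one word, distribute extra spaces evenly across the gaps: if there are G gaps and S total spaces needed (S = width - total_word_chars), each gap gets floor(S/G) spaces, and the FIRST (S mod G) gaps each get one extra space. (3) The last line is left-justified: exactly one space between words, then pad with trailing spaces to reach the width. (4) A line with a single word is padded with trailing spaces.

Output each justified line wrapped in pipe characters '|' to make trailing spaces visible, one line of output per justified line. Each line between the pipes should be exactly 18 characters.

Answer: |any        kitchen|
|release     bright|
|book   word   wind|
|black        river|
|festival    gentle|
|garden            |

Derivation:
Line 1: ['any', 'kitchen'] (min_width=11, slack=7)
Line 2: ['release', 'bright'] (min_width=14, slack=4)
Line 3: ['book', 'word', 'wind'] (min_width=14, slack=4)
Line 4: ['black', 'river'] (min_width=11, slack=7)
Line 5: ['festival', 'gentle'] (min_width=15, slack=3)
Line 6: ['garden'] (min_width=6, slack=12)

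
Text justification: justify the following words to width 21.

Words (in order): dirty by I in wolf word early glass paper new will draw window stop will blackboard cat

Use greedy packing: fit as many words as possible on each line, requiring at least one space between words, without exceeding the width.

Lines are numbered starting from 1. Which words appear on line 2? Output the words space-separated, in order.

Line 1: ['dirty', 'by', 'I', 'in', 'wolf'] (min_width=18, slack=3)
Line 2: ['word', 'early', 'glass'] (min_width=16, slack=5)
Line 3: ['paper', 'new', 'will', 'draw'] (min_width=19, slack=2)
Line 4: ['window', 'stop', 'will'] (min_width=16, slack=5)
Line 5: ['blackboard', 'cat'] (min_width=14, slack=7)

Answer: word early glass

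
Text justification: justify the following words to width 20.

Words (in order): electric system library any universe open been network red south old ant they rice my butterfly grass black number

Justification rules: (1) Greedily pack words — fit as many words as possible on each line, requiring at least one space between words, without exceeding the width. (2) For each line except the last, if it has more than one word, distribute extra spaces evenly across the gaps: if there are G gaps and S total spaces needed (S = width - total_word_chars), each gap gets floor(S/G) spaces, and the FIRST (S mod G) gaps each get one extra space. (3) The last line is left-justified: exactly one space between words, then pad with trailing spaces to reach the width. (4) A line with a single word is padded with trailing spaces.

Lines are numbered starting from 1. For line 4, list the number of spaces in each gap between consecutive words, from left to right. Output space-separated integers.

Answer: 2 2 2

Derivation:
Line 1: ['electric', 'system'] (min_width=15, slack=5)
Line 2: ['library', 'any', 'universe'] (min_width=20, slack=0)
Line 3: ['open', 'been', 'network'] (min_width=17, slack=3)
Line 4: ['red', 'south', 'old', 'ant'] (min_width=17, slack=3)
Line 5: ['they', 'rice', 'my'] (min_width=12, slack=8)
Line 6: ['butterfly', 'grass'] (min_width=15, slack=5)
Line 7: ['black', 'number'] (min_width=12, slack=8)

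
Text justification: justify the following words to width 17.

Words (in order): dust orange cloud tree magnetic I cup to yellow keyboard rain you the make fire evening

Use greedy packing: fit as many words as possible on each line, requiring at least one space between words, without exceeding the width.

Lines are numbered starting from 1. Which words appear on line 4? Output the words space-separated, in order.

Answer: keyboard rain you

Derivation:
Line 1: ['dust', 'orange', 'cloud'] (min_width=17, slack=0)
Line 2: ['tree', 'magnetic', 'I'] (min_width=15, slack=2)
Line 3: ['cup', 'to', 'yellow'] (min_width=13, slack=4)
Line 4: ['keyboard', 'rain', 'you'] (min_width=17, slack=0)
Line 5: ['the', 'make', 'fire'] (min_width=13, slack=4)
Line 6: ['evening'] (min_width=7, slack=10)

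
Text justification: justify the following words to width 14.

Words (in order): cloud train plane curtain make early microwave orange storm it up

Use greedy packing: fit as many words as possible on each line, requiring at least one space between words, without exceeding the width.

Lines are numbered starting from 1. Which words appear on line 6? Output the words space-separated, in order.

Answer: it up

Derivation:
Line 1: ['cloud', 'train'] (min_width=11, slack=3)
Line 2: ['plane', 'curtain'] (min_width=13, slack=1)
Line 3: ['make', 'early'] (min_width=10, slack=4)
Line 4: ['microwave'] (min_width=9, slack=5)
Line 5: ['orange', 'storm'] (min_width=12, slack=2)
Line 6: ['it', 'up'] (min_width=5, slack=9)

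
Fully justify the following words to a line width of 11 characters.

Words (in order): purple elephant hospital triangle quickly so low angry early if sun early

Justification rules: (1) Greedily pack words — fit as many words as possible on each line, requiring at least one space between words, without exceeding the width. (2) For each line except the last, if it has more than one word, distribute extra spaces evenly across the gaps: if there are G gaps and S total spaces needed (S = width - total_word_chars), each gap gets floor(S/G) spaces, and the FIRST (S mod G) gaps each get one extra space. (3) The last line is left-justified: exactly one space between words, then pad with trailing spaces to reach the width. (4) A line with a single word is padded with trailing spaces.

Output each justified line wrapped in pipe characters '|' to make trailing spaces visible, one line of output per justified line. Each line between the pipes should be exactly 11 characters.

Answer: |purple     |
|elephant   |
|hospital   |
|triangle   |
|quickly  so|
|low   angry|
|early    if|
|sun early  |

Derivation:
Line 1: ['purple'] (min_width=6, slack=5)
Line 2: ['elephant'] (min_width=8, slack=3)
Line 3: ['hospital'] (min_width=8, slack=3)
Line 4: ['triangle'] (min_width=8, slack=3)
Line 5: ['quickly', 'so'] (min_width=10, slack=1)
Line 6: ['low', 'angry'] (min_width=9, slack=2)
Line 7: ['early', 'if'] (min_width=8, slack=3)
Line 8: ['sun', 'early'] (min_width=9, slack=2)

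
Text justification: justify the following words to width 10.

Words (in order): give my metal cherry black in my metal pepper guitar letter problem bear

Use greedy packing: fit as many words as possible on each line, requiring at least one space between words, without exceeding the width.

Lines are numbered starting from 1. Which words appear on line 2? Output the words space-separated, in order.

Line 1: ['give', 'my'] (min_width=7, slack=3)
Line 2: ['metal'] (min_width=5, slack=5)
Line 3: ['cherry'] (min_width=6, slack=4)
Line 4: ['black', 'in'] (min_width=8, slack=2)
Line 5: ['my', 'metal'] (min_width=8, slack=2)
Line 6: ['pepper'] (min_width=6, slack=4)
Line 7: ['guitar'] (min_width=6, slack=4)
Line 8: ['letter'] (min_width=6, slack=4)
Line 9: ['problem'] (min_width=7, slack=3)
Line 10: ['bear'] (min_width=4, slack=6)

Answer: metal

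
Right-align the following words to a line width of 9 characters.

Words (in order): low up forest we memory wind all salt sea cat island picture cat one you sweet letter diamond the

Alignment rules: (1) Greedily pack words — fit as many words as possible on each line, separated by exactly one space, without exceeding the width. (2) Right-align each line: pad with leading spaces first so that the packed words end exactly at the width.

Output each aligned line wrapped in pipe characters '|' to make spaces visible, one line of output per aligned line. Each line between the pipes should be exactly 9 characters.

Line 1: ['low', 'up'] (min_width=6, slack=3)
Line 2: ['forest', 'we'] (min_width=9, slack=0)
Line 3: ['memory'] (min_width=6, slack=3)
Line 4: ['wind', 'all'] (min_width=8, slack=1)
Line 5: ['salt', 'sea'] (min_width=8, slack=1)
Line 6: ['cat'] (min_width=3, slack=6)
Line 7: ['island'] (min_width=6, slack=3)
Line 8: ['picture'] (min_width=7, slack=2)
Line 9: ['cat', 'one'] (min_width=7, slack=2)
Line 10: ['you', 'sweet'] (min_width=9, slack=0)
Line 11: ['letter'] (min_width=6, slack=3)
Line 12: ['diamond'] (min_width=7, slack=2)
Line 13: ['the'] (min_width=3, slack=6)

Answer: |   low up|
|forest we|
|   memory|
| wind all|
| salt sea|
|      cat|
|   island|
|  picture|
|  cat one|
|you sweet|
|   letter|
|  diamond|
|      the|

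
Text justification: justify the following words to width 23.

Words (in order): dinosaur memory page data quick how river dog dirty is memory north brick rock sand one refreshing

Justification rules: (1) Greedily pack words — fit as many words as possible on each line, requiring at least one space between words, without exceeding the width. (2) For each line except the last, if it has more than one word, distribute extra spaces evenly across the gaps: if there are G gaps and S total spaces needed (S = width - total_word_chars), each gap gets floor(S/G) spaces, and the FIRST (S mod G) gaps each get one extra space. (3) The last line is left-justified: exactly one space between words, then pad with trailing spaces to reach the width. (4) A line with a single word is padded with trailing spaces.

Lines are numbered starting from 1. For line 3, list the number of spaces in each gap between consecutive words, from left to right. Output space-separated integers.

Line 1: ['dinosaur', 'memory', 'page'] (min_width=20, slack=3)
Line 2: ['data', 'quick', 'how', 'river'] (min_width=20, slack=3)
Line 3: ['dog', 'dirty', 'is', 'memory'] (min_width=19, slack=4)
Line 4: ['north', 'brick', 'rock', 'sand'] (min_width=21, slack=2)
Line 5: ['one', 'refreshing'] (min_width=14, slack=9)

Answer: 3 2 2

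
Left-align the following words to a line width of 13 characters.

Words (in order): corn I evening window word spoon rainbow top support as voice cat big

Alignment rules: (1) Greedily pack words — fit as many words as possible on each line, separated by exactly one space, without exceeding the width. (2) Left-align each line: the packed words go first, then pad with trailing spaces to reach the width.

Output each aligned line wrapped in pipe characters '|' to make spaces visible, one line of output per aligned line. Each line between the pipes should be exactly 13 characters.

Answer: |corn I       |
|evening      |
|window word  |
|spoon rainbow|
|top support  |
|as voice cat |
|big          |

Derivation:
Line 1: ['corn', 'I'] (min_width=6, slack=7)
Line 2: ['evening'] (min_width=7, slack=6)
Line 3: ['window', 'word'] (min_width=11, slack=2)
Line 4: ['spoon', 'rainbow'] (min_width=13, slack=0)
Line 5: ['top', 'support'] (min_width=11, slack=2)
Line 6: ['as', 'voice', 'cat'] (min_width=12, slack=1)
Line 7: ['big'] (min_width=3, slack=10)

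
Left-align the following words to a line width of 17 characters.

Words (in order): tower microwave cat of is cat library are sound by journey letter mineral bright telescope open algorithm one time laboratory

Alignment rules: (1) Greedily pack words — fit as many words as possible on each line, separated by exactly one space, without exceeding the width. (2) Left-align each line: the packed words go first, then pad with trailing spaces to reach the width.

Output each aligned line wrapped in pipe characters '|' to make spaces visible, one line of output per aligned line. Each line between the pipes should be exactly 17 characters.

Line 1: ['tower', 'microwave'] (min_width=15, slack=2)
Line 2: ['cat', 'of', 'is', 'cat'] (min_width=13, slack=4)
Line 3: ['library', 'are', 'sound'] (min_width=17, slack=0)
Line 4: ['by', 'journey', 'letter'] (min_width=17, slack=0)
Line 5: ['mineral', 'bright'] (min_width=14, slack=3)
Line 6: ['telescope', 'open'] (min_width=14, slack=3)
Line 7: ['algorithm', 'one'] (min_width=13, slack=4)
Line 8: ['time', 'laboratory'] (min_width=15, slack=2)

Answer: |tower microwave  |
|cat of is cat    |
|library are sound|
|by journey letter|
|mineral bright   |
|telescope open   |
|algorithm one    |
|time laboratory  |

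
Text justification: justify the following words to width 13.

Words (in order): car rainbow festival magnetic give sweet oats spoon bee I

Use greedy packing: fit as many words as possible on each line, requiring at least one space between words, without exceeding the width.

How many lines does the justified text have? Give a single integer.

Answer: 5

Derivation:
Line 1: ['car', 'rainbow'] (min_width=11, slack=2)
Line 2: ['festival'] (min_width=8, slack=5)
Line 3: ['magnetic', 'give'] (min_width=13, slack=0)
Line 4: ['sweet', 'oats'] (min_width=10, slack=3)
Line 5: ['spoon', 'bee', 'I'] (min_width=11, slack=2)
Total lines: 5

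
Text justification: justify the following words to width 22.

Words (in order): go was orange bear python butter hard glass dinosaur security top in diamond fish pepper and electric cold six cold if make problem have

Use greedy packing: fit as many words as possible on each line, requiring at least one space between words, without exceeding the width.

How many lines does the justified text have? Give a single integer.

Line 1: ['go', 'was', 'orange', 'bear'] (min_width=18, slack=4)
Line 2: ['python', 'butter', 'hard'] (min_width=18, slack=4)
Line 3: ['glass', 'dinosaur'] (min_width=14, slack=8)
Line 4: ['security', 'top', 'in'] (min_width=15, slack=7)
Line 5: ['diamond', 'fish', 'pepper'] (min_width=19, slack=3)
Line 6: ['and', 'electric', 'cold', 'six'] (min_width=21, slack=1)
Line 7: ['cold', 'if', 'make', 'problem'] (min_width=20, slack=2)
Line 8: ['have'] (min_width=4, slack=18)
Total lines: 8

Answer: 8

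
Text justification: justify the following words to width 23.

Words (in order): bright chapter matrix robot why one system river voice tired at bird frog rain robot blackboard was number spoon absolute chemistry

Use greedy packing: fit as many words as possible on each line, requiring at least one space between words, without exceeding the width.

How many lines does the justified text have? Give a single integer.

Answer: 7

Derivation:
Line 1: ['bright', 'chapter', 'matrix'] (min_width=21, slack=2)
Line 2: ['robot', 'why', 'one', 'system'] (min_width=20, slack=3)
Line 3: ['river', 'voice', 'tired', 'at'] (min_width=20, slack=3)
Line 4: ['bird', 'frog', 'rain', 'robot'] (min_width=20, slack=3)
Line 5: ['blackboard', 'was', 'number'] (min_width=21, slack=2)
Line 6: ['spoon', 'absolute'] (min_width=14, slack=9)
Line 7: ['chemistry'] (min_width=9, slack=14)
Total lines: 7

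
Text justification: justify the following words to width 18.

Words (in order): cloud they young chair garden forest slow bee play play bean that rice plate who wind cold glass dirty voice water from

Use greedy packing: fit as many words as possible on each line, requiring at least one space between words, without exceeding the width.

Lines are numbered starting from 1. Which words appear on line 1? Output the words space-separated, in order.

Answer: cloud they young

Derivation:
Line 1: ['cloud', 'they', 'young'] (min_width=16, slack=2)
Line 2: ['chair', 'garden'] (min_width=12, slack=6)
Line 3: ['forest', 'slow', 'bee'] (min_width=15, slack=3)
Line 4: ['play', 'play', 'bean'] (min_width=14, slack=4)
Line 5: ['that', 'rice', 'plate'] (min_width=15, slack=3)
Line 6: ['who', 'wind', 'cold'] (min_width=13, slack=5)
Line 7: ['glass', 'dirty', 'voice'] (min_width=17, slack=1)
Line 8: ['water', 'from'] (min_width=10, slack=8)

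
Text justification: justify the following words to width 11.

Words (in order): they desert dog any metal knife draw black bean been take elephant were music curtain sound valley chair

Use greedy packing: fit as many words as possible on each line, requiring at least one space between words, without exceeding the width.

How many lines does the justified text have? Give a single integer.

Line 1: ['they', 'desert'] (min_width=11, slack=0)
Line 2: ['dog', 'any'] (min_width=7, slack=4)
Line 3: ['metal', 'knife'] (min_width=11, slack=0)
Line 4: ['draw', 'black'] (min_width=10, slack=1)
Line 5: ['bean', 'been'] (min_width=9, slack=2)
Line 6: ['take'] (min_width=4, slack=7)
Line 7: ['elephant'] (min_width=8, slack=3)
Line 8: ['were', 'music'] (min_width=10, slack=1)
Line 9: ['curtain'] (min_width=7, slack=4)
Line 10: ['sound'] (min_width=5, slack=6)
Line 11: ['valley'] (min_width=6, slack=5)
Line 12: ['chair'] (min_width=5, slack=6)
Total lines: 12

Answer: 12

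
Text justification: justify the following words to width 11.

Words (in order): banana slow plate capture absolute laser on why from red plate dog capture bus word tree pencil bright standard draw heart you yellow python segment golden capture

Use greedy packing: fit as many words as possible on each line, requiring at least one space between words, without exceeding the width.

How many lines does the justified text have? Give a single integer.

Answer: 18

Derivation:
Line 1: ['banana', 'slow'] (min_width=11, slack=0)
Line 2: ['plate'] (min_width=5, slack=6)
Line 3: ['capture'] (min_width=7, slack=4)
Line 4: ['absolute'] (min_width=8, slack=3)
Line 5: ['laser', 'on'] (min_width=8, slack=3)
Line 6: ['why', 'from'] (min_width=8, slack=3)
Line 7: ['red', 'plate'] (min_width=9, slack=2)
Line 8: ['dog', 'capture'] (min_width=11, slack=0)
Line 9: ['bus', 'word'] (min_width=8, slack=3)
Line 10: ['tree', 'pencil'] (min_width=11, slack=0)
Line 11: ['bright'] (min_width=6, slack=5)
Line 12: ['standard'] (min_width=8, slack=3)
Line 13: ['draw', 'heart'] (min_width=10, slack=1)
Line 14: ['you', 'yellow'] (min_width=10, slack=1)
Line 15: ['python'] (min_width=6, slack=5)
Line 16: ['segment'] (min_width=7, slack=4)
Line 17: ['golden'] (min_width=6, slack=5)
Line 18: ['capture'] (min_width=7, slack=4)
Total lines: 18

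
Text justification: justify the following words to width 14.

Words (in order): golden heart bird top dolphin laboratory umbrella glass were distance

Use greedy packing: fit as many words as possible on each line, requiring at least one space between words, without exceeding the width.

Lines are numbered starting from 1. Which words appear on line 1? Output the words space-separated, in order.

Line 1: ['golden', 'heart'] (min_width=12, slack=2)
Line 2: ['bird', 'top'] (min_width=8, slack=6)
Line 3: ['dolphin'] (min_width=7, slack=7)
Line 4: ['laboratory'] (min_width=10, slack=4)
Line 5: ['umbrella', 'glass'] (min_width=14, slack=0)
Line 6: ['were', 'distance'] (min_width=13, slack=1)

Answer: golden heart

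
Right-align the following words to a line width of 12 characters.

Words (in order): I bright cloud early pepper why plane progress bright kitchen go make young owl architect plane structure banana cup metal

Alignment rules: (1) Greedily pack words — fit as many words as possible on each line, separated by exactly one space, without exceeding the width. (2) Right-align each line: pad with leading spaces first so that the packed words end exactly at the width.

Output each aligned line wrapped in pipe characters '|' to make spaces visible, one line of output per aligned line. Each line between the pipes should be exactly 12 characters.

Answer: |    I bright|
| cloud early|
|  pepper why|
|       plane|
|    progress|
|      bright|
|  kitchen go|
|  make young|
|         owl|
|   architect|
|       plane|
|   structure|
|  banana cup|
|       metal|

Derivation:
Line 1: ['I', 'bright'] (min_width=8, slack=4)
Line 2: ['cloud', 'early'] (min_width=11, slack=1)
Line 3: ['pepper', 'why'] (min_width=10, slack=2)
Line 4: ['plane'] (min_width=5, slack=7)
Line 5: ['progress'] (min_width=8, slack=4)
Line 6: ['bright'] (min_width=6, slack=6)
Line 7: ['kitchen', 'go'] (min_width=10, slack=2)
Line 8: ['make', 'young'] (min_width=10, slack=2)
Line 9: ['owl'] (min_width=3, slack=9)
Line 10: ['architect'] (min_width=9, slack=3)
Line 11: ['plane'] (min_width=5, slack=7)
Line 12: ['structure'] (min_width=9, slack=3)
Line 13: ['banana', 'cup'] (min_width=10, slack=2)
Line 14: ['metal'] (min_width=5, slack=7)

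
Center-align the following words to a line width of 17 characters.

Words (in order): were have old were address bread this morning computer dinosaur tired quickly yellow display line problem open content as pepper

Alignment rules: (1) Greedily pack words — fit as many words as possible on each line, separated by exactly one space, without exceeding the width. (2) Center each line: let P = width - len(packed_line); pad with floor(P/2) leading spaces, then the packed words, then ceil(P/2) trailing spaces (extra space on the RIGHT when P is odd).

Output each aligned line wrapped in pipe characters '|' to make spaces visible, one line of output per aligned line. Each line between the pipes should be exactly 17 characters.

Line 1: ['were', 'have', 'old'] (min_width=13, slack=4)
Line 2: ['were', 'address'] (min_width=12, slack=5)
Line 3: ['bread', 'this'] (min_width=10, slack=7)
Line 4: ['morning', 'computer'] (min_width=16, slack=1)
Line 5: ['dinosaur', 'tired'] (min_width=14, slack=3)
Line 6: ['quickly', 'yellow'] (min_width=14, slack=3)
Line 7: ['display', 'line'] (min_width=12, slack=5)
Line 8: ['problem', 'open'] (min_width=12, slack=5)
Line 9: ['content', 'as', 'pepper'] (min_width=17, slack=0)

Answer: |  were have old  |
|  were address   |
|   bread this    |
|morning computer |
| dinosaur tired  |
| quickly yellow  |
|  display line   |
|  problem open   |
|content as pepper|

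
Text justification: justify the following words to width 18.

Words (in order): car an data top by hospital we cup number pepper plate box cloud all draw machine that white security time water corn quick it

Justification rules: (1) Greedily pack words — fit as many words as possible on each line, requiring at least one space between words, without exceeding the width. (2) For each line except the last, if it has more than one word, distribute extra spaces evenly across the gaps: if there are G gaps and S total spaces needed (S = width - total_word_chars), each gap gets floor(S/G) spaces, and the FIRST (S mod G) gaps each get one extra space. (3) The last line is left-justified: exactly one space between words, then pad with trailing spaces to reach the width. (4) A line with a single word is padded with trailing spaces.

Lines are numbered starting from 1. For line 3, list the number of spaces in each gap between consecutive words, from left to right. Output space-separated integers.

Answer: 6

Derivation:
Line 1: ['car', 'an', 'data', 'top', 'by'] (min_width=18, slack=0)
Line 2: ['hospital', 'we', 'cup'] (min_width=15, slack=3)
Line 3: ['number', 'pepper'] (min_width=13, slack=5)
Line 4: ['plate', 'box', 'cloud'] (min_width=15, slack=3)
Line 5: ['all', 'draw', 'machine'] (min_width=16, slack=2)
Line 6: ['that', 'white'] (min_width=10, slack=8)
Line 7: ['security', 'time'] (min_width=13, slack=5)
Line 8: ['water', 'corn', 'quick'] (min_width=16, slack=2)
Line 9: ['it'] (min_width=2, slack=16)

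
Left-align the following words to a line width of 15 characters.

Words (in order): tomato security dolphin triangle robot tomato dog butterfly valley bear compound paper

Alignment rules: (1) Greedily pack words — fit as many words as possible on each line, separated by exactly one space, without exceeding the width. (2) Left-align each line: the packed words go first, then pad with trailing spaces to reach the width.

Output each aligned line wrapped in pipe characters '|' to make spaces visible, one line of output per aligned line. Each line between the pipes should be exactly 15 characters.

Answer: |tomato security|
|dolphin        |
|triangle robot |
|tomato dog     |
|butterfly      |
|valley bear    |
|compound paper |

Derivation:
Line 1: ['tomato', 'security'] (min_width=15, slack=0)
Line 2: ['dolphin'] (min_width=7, slack=8)
Line 3: ['triangle', 'robot'] (min_width=14, slack=1)
Line 4: ['tomato', 'dog'] (min_width=10, slack=5)
Line 5: ['butterfly'] (min_width=9, slack=6)
Line 6: ['valley', 'bear'] (min_width=11, slack=4)
Line 7: ['compound', 'paper'] (min_width=14, slack=1)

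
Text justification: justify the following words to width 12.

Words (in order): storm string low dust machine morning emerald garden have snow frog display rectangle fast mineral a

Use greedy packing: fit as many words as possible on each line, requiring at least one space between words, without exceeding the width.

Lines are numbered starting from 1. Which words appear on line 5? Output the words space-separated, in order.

Answer: emerald

Derivation:
Line 1: ['storm', 'string'] (min_width=12, slack=0)
Line 2: ['low', 'dust'] (min_width=8, slack=4)
Line 3: ['machine'] (min_width=7, slack=5)
Line 4: ['morning'] (min_width=7, slack=5)
Line 5: ['emerald'] (min_width=7, slack=5)
Line 6: ['garden', 'have'] (min_width=11, slack=1)
Line 7: ['snow', 'frog'] (min_width=9, slack=3)
Line 8: ['display'] (min_width=7, slack=5)
Line 9: ['rectangle'] (min_width=9, slack=3)
Line 10: ['fast', 'mineral'] (min_width=12, slack=0)
Line 11: ['a'] (min_width=1, slack=11)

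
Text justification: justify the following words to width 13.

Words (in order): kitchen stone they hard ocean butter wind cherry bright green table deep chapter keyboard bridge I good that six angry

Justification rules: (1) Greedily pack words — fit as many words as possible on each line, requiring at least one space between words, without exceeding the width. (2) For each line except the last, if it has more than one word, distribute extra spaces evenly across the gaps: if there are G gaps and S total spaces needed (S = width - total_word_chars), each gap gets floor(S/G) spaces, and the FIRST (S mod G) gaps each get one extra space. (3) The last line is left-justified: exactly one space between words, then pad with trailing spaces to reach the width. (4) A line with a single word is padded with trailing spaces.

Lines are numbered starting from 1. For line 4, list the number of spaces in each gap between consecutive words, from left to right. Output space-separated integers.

Answer: 3

Derivation:
Line 1: ['kitchen', 'stone'] (min_width=13, slack=0)
Line 2: ['they', 'hard'] (min_width=9, slack=4)
Line 3: ['ocean', 'butter'] (min_width=12, slack=1)
Line 4: ['wind', 'cherry'] (min_width=11, slack=2)
Line 5: ['bright', 'green'] (min_width=12, slack=1)
Line 6: ['table', 'deep'] (min_width=10, slack=3)
Line 7: ['chapter'] (min_width=7, slack=6)
Line 8: ['keyboard'] (min_width=8, slack=5)
Line 9: ['bridge', 'I', 'good'] (min_width=13, slack=0)
Line 10: ['that', 'six'] (min_width=8, slack=5)
Line 11: ['angry'] (min_width=5, slack=8)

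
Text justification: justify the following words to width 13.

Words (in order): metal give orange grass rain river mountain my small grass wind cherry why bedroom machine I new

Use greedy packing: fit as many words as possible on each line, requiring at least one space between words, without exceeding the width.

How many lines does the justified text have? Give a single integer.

Answer: 8

Derivation:
Line 1: ['metal', 'give'] (min_width=10, slack=3)
Line 2: ['orange', 'grass'] (min_width=12, slack=1)
Line 3: ['rain', 'river'] (min_width=10, slack=3)
Line 4: ['mountain', 'my'] (min_width=11, slack=2)
Line 5: ['small', 'grass'] (min_width=11, slack=2)
Line 6: ['wind', 'cherry'] (min_width=11, slack=2)
Line 7: ['why', 'bedroom'] (min_width=11, slack=2)
Line 8: ['machine', 'I', 'new'] (min_width=13, slack=0)
Total lines: 8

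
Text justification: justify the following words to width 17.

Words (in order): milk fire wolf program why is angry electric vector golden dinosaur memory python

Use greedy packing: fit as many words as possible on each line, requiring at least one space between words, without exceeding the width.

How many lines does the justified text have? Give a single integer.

Line 1: ['milk', 'fire', 'wolf'] (min_width=14, slack=3)
Line 2: ['program', 'why', 'is'] (min_width=14, slack=3)
Line 3: ['angry', 'electric'] (min_width=14, slack=3)
Line 4: ['vector', 'golden'] (min_width=13, slack=4)
Line 5: ['dinosaur', 'memory'] (min_width=15, slack=2)
Line 6: ['python'] (min_width=6, slack=11)
Total lines: 6

Answer: 6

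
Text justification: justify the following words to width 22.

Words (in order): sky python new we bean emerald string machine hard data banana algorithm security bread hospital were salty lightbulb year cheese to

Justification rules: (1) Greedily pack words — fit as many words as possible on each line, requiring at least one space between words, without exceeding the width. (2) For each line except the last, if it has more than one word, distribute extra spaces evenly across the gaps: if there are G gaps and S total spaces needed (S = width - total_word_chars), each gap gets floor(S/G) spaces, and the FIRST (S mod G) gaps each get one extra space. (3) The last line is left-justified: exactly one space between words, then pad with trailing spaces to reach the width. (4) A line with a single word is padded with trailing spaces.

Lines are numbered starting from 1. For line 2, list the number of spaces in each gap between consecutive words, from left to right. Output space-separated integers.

Line 1: ['sky', 'python', 'new', 'we', 'bean'] (min_width=22, slack=0)
Line 2: ['emerald', 'string', 'machine'] (min_width=22, slack=0)
Line 3: ['hard', 'data', 'banana'] (min_width=16, slack=6)
Line 4: ['algorithm', 'security'] (min_width=18, slack=4)
Line 5: ['bread', 'hospital', 'were'] (min_width=19, slack=3)
Line 6: ['salty', 'lightbulb', 'year'] (min_width=20, slack=2)
Line 7: ['cheese', 'to'] (min_width=9, slack=13)

Answer: 1 1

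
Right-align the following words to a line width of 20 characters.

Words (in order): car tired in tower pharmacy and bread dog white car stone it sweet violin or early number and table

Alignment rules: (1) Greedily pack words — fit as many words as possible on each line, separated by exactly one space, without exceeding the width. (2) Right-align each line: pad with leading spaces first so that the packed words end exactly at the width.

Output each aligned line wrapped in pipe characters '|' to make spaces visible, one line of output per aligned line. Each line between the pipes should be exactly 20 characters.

Answer: |  car tired in tower|
|  pharmacy and bread|
| dog white car stone|
|  it sweet violin or|
|    early number and|
|               table|

Derivation:
Line 1: ['car', 'tired', 'in', 'tower'] (min_width=18, slack=2)
Line 2: ['pharmacy', 'and', 'bread'] (min_width=18, slack=2)
Line 3: ['dog', 'white', 'car', 'stone'] (min_width=19, slack=1)
Line 4: ['it', 'sweet', 'violin', 'or'] (min_width=18, slack=2)
Line 5: ['early', 'number', 'and'] (min_width=16, slack=4)
Line 6: ['table'] (min_width=5, slack=15)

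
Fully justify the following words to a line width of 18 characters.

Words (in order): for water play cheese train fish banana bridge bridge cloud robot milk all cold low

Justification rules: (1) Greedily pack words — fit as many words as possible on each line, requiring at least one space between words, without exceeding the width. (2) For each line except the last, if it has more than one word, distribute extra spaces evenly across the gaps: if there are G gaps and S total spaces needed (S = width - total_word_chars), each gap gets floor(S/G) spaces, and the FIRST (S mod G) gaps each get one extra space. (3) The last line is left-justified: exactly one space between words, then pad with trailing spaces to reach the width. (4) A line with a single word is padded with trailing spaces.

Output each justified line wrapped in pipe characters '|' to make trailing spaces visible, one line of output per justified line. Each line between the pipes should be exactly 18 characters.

Answer: |for   water   play|
|cheese  train fish|
|banana      bridge|
|bridge cloud robot|
|milk all cold low |

Derivation:
Line 1: ['for', 'water', 'play'] (min_width=14, slack=4)
Line 2: ['cheese', 'train', 'fish'] (min_width=17, slack=1)
Line 3: ['banana', 'bridge'] (min_width=13, slack=5)
Line 4: ['bridge', 'cloud', 'robot'] (min_width=18, slack=0)
Line 5: ['milk', 'all', 'cold', 'low'] (min_width=17, slack=1)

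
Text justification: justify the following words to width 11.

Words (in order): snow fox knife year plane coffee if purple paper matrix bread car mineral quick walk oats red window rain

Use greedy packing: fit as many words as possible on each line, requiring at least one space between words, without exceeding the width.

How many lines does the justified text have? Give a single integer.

Answer: 12

Derivation:
Line 1: ['snow', 'fox'] (min_width=8, slack=3)
Line 2: ['knife', 'year'] (min_width=10, slack=1)
Line 3: ['plane'] (min_width=5, slack=6)
Line 4: ['coffee', 'if'] (min_width=9, slack=2)
Line 5: ['purple'] (min_width=6, slack=5)
Line 6: ['paper'] (min_width=5, slack=6)
Line 7: ['matrix'] (min_width=6, slack=5)
Line 8: ['bread', 'car'] (min_width=9, slack=2)
Line 9: ['mineral'] (min_width=7, slack=4)
Line 10: ['quick', 'walk'] (min_width=10, slack=1)
Line 11: ['oats', 'red'] (min_width=8, slack=3)
Line 12: ['window', 'rain'] (min_width=11, slack=0)
Total lines: 12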